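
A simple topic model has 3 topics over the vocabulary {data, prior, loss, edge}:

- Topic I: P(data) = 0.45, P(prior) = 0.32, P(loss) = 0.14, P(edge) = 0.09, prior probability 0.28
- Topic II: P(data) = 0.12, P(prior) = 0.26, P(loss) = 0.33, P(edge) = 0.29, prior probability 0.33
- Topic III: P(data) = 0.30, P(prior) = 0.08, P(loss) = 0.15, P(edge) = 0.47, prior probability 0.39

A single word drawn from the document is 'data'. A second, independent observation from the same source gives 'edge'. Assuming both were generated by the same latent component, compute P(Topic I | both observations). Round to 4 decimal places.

0.1457

Posterior ∝ prior × likelihood, so P(k | x) ∝ π_k f_k(x); normalise over all components.
Since both observations come from the same component, the likelihood for component k is f_k(x₁)·f_k(x₂).
  f_I = [0.45] × [0.09] = 0.0405
  f_II = [0.12] × [0.29] = 0.0348
  f_III = [0.3] × [0.47] = 0.141
Prior × likelihood for each component:
  π_I·f_I = 0.28 × 0.0405 = 0.01134
  π_II·f_II = 0.33 × 0.0348 = 0.011484
  π_III·f_III = 0.39 × 0.141 = 0.05499
Sum: 0.01134 + 0.011484 + 0.05499 = 0.077814
Responsibility of Topic I: 0.01134 / 0.077814 ≈ 0.1457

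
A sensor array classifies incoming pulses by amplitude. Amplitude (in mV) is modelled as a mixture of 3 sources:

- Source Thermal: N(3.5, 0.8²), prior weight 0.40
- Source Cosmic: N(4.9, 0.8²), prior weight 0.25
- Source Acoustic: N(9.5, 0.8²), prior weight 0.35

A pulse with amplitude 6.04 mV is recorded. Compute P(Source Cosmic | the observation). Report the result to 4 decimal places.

0.9719

Apply Bayes' rule: the posterior for each component is proportional to its prior times its likelihood at x.
Normal densities:
  p_Thermal = 0.00322731
  p_Cosmic = 0.180666
  p_Acoustic = 4.32459e-05
Weight by the priors:
  π_Thermal·p_Thermal = 0.40 × 0.00322731 = 0.00129092
  π_Cosmic·p_Cosmic = 0.25 × 0.180666 = 0.0451664
  π_Acoustic·p_Acoustic = 0.35 × 4.32459e-05 = 1.51361e-05
Sum: 0.00129092 + 0.0451664 + 1.51361e-05 = 0.0464725
P(Source Cosmic | data) ≈ 0.9719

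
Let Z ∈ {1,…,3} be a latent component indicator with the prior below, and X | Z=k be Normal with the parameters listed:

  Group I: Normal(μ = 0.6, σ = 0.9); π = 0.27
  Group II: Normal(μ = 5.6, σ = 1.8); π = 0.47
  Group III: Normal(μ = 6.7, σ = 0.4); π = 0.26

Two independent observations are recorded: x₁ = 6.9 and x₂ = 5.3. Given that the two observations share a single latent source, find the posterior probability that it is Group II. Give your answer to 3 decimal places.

Apply Bayes' rule: the posterior for each component is proportional to its prior times its likelihood at x.
Since both observations come from the same component, the likelihood for component k is f_k(x₁)·f_k(x₂).
  p_I = [(1/(0.9·√(2π)))·exp(−(6.9−0.6)²/(2·0.9²)) = 0.443269·exp(-24.50000) = 1.01497e-11] × [5.30535e-07] = 5.38476e-18
  p_II = [(1/(1.8·√(2π)))·exp(−(6.9−5.6)²/(2·1.8²)) = 0.221635·exp(-0.26080) = 0.170755] × [0.218578] = 0.0373231
  p_III = [(1/(0.4·√(2π)))·exp(−(6.9−6.7)²/(2·0.4²)) = 0.997356·exp(-0.12500) = 0.880163] × [0.00218171] = 0.00192026
Multiply by the mixture weights:
  w_I·p_I = 0.27 × 5.38476e-18 = 1.45389e-18
  w_II·p_II = 0.47 × 0.0373231 = 0.0175419
  w_III·p_III = 0.26 × 0.00192026 = 0.000499267
Denominator: 1.45389e-18 + 0.0175419 + 0.000499267 = 0.0180411
P(Group II | data) = 0.0175419 / 0.0180411 ≈ 0.972

0.972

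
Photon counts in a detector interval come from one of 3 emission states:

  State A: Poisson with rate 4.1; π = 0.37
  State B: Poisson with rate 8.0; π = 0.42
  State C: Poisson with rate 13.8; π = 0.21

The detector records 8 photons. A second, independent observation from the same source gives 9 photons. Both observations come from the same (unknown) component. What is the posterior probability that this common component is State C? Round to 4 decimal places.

Apply Bayes' rule: the posterior for each component is proportional to its prior times its likelihood at x.
Since both observations come from the same component, the likelihood for component k is f_k(x₁)·f_k(x₂).
  f_A = [e^(−4.1)·4.1^8/8! = 0.0328203] × [0.0149515] = 0.000490713
  f_B = [e^(−8.0)·8.0^8/8! = 0.139587] × [0.124077] = 0.0173195
  f_C = [e^(−13.8)·13.8^8/8! = 0.0331321] × [0.0508025] = 0.00168319
Weight by the priors:
  π_A·f_A = 0.37 × 0.000490713 = 0.000181564
  π_B·f_B = 0.42 × 0.0173195 = 0.00727418
  π_C·f_C = 0.21 × 0.00168319 = 0.00035347
Marginal: 0.000181564 + 0.00727418 + 0.00035347 = 0.00780921
P(State C | x₁, x₂) = 0.00035347 / 0.00780921 ≈ 0.0453

0.0453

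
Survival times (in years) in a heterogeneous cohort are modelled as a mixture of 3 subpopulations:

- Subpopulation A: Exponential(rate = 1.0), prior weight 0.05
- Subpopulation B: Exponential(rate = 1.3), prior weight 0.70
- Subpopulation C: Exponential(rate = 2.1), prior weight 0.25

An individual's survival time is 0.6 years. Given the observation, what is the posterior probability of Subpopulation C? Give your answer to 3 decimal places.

Apply Bayes' rule: the posterior for each component is proportional to its prior times its likelihood at x.
Component likelihoods at x = 0.6 years:
  L_A = 0.548812
  L_B = 0.595928
  L_C = 0.595673
Multiply by the mixture weights:
  w_A·L_A = 0.05 × 0.548812 = 0.0274406
  w_B·L_B = 0.70 × 0.595928 = 0.417149
  w_C·L_C = 0.25 × 0.595673 = 0.148918
Denominator: 0.0274406 + 0.417149 + 0.148918 = 0.593508
P(Subpopulation C | 0.6 years) ≈ 0.251

0.251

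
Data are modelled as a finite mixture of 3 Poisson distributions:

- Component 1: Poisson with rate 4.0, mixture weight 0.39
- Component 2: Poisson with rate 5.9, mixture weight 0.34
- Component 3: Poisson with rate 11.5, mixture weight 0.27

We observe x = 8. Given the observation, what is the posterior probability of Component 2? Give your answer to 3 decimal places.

0.512

Apply Bayes' rule: the posterior for each component is proportional to its prior times its likelihood at x.
Evaluate each component's likelihood at the observed value:
  f_1 = e^(−4.0)·4.0^8/8! = 0.0297702
  f_2 = e^(−5.9)·5.9^8/8! = 0.0997604
  f_3 = e^(−11.5)·11.5^8/8! = 0.0768556
Unnormalised posteriors:
  w_1·f_1 = 0.39 × 0.0297702 = 0.0116104
  w_2·f_2 = 0.34 × 0.0997604 = 0.0339185
  w_3·f_3 = 0.27 × 0.0768556 = 0.020751
Marginal: 0.0116104 + 0.0339185 + 0.020751 = 0.0662799
P(Component 2 | x) = 0.0339185 / 0.0662799 ≈ 0.512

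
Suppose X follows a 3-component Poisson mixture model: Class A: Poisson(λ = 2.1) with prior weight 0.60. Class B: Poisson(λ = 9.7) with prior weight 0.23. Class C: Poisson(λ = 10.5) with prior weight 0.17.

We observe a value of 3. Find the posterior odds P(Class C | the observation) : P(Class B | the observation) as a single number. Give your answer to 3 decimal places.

The posterior odds equal the prior odds times the likelihood ratio: (P(Z=i)/P(Z=j))·(f_i(x)/f_j(x)).
Component likelihoods at x = 3:
  p_A = 0.189011
  p_B = 0.00932197
  p_C = 0.00531281
Posterior odds = (P(Z=C)·p_C) / (P(Z=B)·p_B) = (0.17·0.00531281) / (0.23·0.00932197) = 0.000903178 / 0.00214405 ≈ 0.421

0.421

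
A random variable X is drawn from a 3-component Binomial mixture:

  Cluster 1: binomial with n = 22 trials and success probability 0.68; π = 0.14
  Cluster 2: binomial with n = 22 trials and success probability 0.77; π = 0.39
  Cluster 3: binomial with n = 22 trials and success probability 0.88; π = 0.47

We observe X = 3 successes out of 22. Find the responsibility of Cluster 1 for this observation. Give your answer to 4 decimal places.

0.9924

By Bayes' theorem, P(k | x) = π_k f_k(x) / Σ_j π_j f_j(x).
Binomial probabilities:
  L_1 = C(22,3)·0.68^3·0.32^19 = 1540·0.314432·3.96141e-10 = 1.91821e-07
  L_2 = C(22,3)·0.77^3·0.23^19 = 1540·0.456533·7.46155e-13 = 5.24592e-10
  L_3 = C(22,3)·0.88^3·0.12^19 = 1540·0.681472·3.1948e-18 = 3.35284e-15
Prior × likelihood for each component:
  π_1·L_1 = 0.14 × 1.91821e-07 = 2.6855e-08
  π_2·L_2 = 0.39 × 5.24592e-10 = 2.04591e-10
  π_3·L_3 = 0.47 × 3.35284e-15 = 1.57583e-15
Sum: 2.6855e-08 + 2.04591e-10 + 1.57583e-15 = 2.70596e-08
So the posterior for Cluster 1 is 2.6855e-08 / 2.70596e-08 ≈ 0.9924.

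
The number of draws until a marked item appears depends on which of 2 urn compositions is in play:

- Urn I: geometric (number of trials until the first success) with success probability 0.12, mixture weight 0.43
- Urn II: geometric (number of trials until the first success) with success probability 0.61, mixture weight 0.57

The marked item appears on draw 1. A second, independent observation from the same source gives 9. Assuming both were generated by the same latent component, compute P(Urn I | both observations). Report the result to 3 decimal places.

The responsibility of component k is w_k f_k(x) divided by Σ_j w_j f_j(x).
Since both observations come from the same component, the likelihood for component k is f_k(x₁)·f_k(x₂).
  f_I = [0.12·(1−0.12)^0 = 0.12·1 = 0.12] × [0.0431561] = 0.00517874
  f_II = [0.61·(1−0.61)^0 = 0.61·1 = 0.61] × [0.000326473] = 0.000199148
Multiply by the mixture weights:
  w_I·f_I = 0.43 × 0.00517874 = 0.00222686
  w_II·f_II = 0.57 × 0.000199148 = 0.000113515
Denominator: 0.00222686 + 0.000113515 = 0.00234037
P(Urn I | x) = 0.00222686 / 0.00234037 ≈ 0.951

0.951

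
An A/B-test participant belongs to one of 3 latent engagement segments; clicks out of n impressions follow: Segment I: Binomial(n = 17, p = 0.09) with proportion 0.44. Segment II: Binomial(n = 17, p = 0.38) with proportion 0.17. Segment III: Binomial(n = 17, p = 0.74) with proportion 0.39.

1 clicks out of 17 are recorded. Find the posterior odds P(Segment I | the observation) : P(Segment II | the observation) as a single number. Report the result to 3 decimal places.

Posterior odds = (w_i f_i(x)) / (w_j f_j(x)); the normalising sum cancels.
Component likelihoods at x = 1 clicks out of 17:
  L_I = 0.33834
  L_II = 0.00307964
  L_III = 5.48598e-09
Posterior odds = (w_I·L_I) / (w_II·L_II) = (0.44·0.33834) / (0.17·0.00307964) = 0.14887 / 0.000523538 ≈ 284.353

284.353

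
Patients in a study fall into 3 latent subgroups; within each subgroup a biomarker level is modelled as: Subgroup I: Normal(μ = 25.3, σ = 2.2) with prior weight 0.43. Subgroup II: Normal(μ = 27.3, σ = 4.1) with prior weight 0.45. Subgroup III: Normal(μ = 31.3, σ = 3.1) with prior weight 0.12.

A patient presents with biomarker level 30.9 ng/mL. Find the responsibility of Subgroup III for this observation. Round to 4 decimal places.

0.3181

By Bayes' theorem, P(k | x) = P(Z=k) f_k(x) / Σ_j P(Z=j) f_j(x).
Component likelihoods at x = 30.9 ng/mL:
  f_I = 0.00710423
  f_II = 0.0661778
  f_III = 0.127624
Multiply by the mixture weights:
  P(Z=I)·f_I = 0.43 × 0.00710423 = 0.00305482
  P(Z=II)·f_II = 0.45 × 0.0661778 = 0.02978
  P(Z=III)·f_III = 0.12 × 0.127624 = 0.0153149
Marginal: 0.00305482 + 0.02978 + 0.0153149 = 0.0481497
Responsibility of Subgroup III: 0.0153149 / 0.0481497 ≈ 0.3181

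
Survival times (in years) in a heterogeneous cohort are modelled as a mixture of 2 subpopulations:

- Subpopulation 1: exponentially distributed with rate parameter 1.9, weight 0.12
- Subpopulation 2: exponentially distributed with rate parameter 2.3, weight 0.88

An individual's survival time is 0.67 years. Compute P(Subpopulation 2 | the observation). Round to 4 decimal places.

0.8716

The responsibility of component k is w_k f_k(x) divided by Σ_j w_j f_j(x).
Evaluate each component's likelihood at the observed value:
  L_1 = 0.531982
  L_2 = 0.492584
Prior × likelihood for each component:
  w_1·L_1 = 0.12 × 0.531982 = 0.0638378
  w_2·L_2 = 0.88 × 0.492584 = 0.433474
Sum: 0.0638378 + 0.433474 = 0.497311
Responsibility of Subpopulation 2: 0.433474 / 0.497311 ≈ 0.8716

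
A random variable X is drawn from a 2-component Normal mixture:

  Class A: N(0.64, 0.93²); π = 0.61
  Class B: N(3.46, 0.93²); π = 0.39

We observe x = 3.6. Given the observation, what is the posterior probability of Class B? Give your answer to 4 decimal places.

0.9901

By Bayes' theorem, P(k | x) = w_k f_k(x) / Σ_j w_j f_j(x).
Component likelihoods at x = 3.6:
  L_A = (1/(0.93·√(2π)))·exp(−(3.6−0.64)²/(2·0.93²)) = 0.428970·exp(-5.06509) = 0.00270822
  L_B = (1/(0.93·√(2π)))·exp(−(3.6−3.46)²/(2·0.93²)) = 0.428970·exp(-0.01133) = 0.424137
Multiply by the mixture weights:
  w_A·L_A = 0.61 × 0.00270822 = 0.00165202
  w_B·L_B = 0.39 × 0.424137 = 0.165413
Sum: 0.00165202 + 0.165413 = 0.167065
So the posterior for Class B is 0.165413 / 0.167065 ≈ 0.9901.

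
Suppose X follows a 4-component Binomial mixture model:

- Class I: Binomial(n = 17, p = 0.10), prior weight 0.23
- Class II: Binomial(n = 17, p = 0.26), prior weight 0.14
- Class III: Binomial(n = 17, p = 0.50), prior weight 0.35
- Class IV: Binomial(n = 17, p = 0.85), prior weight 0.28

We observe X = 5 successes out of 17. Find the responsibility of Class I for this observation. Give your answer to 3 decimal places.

0.083

Apply Bayes' rule: the posterior for each component is proportional to its prior times its likelihood at x.
Component likelihoods at x = 5 successes out of 17:
  f_I = C(17,5)·0.10^5·0.90^12 = 6188·1e-05·0.28243 = 0.0174767
  f_II = C(17,5)·0.26^5·0.74^12 = 6188·0.00118814·0.0269638 = 0.198243
  f_III = C(17,5)·0.50^5·0.50^12 = 6188·0.03125·0.000244141 = 0.0472107
  f_IV = C(17,5)·0.85^5·0.15^12 = 6188·0.443705·1.29746e-10 = 3.56238e-07
Multiply by the mixture weights:
  π_I·f_I = 0.23 × 0.0174767 = 0.00401965
  π_II·f_II = 0.14 × 0.198243 = 0.027754
  π_III·f_III = 0.35 × 0.0472107 = 0.0165237
  π_IV·f_IV = 0.28 × 3.56238e-07 = 9.97466e-08
Sum: 0.00401965 + 0.027754 + 0.0165237 + 9.97466e-08 = 0.0482975
So the posterior for Class I is 0.00401965 / 0.0482975 ≈ 0.083.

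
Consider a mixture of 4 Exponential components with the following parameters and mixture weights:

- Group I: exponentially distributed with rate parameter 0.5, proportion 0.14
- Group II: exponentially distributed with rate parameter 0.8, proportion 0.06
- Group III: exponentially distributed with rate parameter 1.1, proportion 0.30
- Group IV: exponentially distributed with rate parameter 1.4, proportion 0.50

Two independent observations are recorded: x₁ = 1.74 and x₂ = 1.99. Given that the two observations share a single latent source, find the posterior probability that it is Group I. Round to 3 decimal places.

Apply Bayes' rule: the posterior for each component is proportional to its prior times its likelihood at x.
Since both observations come from the same component, the likelihood for component k is f_k(x₁)·f_k(x₂).
  L_I = [0.209476] × [0.184862] = 0.0387241
  L_II = [0.198862] × [0.162815] = 0.0323776
  L_III = [0.162238] × [0.123232] = 0.0199929
  L_IV = [0.122514] × [0.0863343] = 0.0105772
Prior × likelihood for each component:
  w_I·L_I = 0.14 × 0.0387241 = 0.00542137
  w_II·L_II = 0.06 × 0.0323776 = 0.00194266
  w_III·L_III = 0.30 × 0.0199929 = 0.00599786
  w_IV·L_IV = 0.50 × 0.0105772 = 0.00528859
Normaliser: 0.00542137 + 0.00194266 + 0.00599786 + 0.00528859 = 0.0186505
So the posterior for Group I is 0.00542137 / 0.0186505 ≈ 0.291.

0.291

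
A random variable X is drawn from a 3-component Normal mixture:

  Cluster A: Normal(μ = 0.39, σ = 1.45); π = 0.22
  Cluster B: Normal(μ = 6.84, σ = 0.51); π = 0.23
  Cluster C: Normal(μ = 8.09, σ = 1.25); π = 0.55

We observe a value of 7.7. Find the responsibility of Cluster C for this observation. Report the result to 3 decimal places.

0.794

Apply Bayes' rule: the posterior for each component is proportional to its prior times its likelihood at x.
Normal densities:
  f_A = (1/(1.45·√(2π)))·exp(−(7.7−0.39)²/(2·1.45²)) = 0.275133·exp(-12.70775) = 8.32981e-07
  f_B = (1/(0.51·√(2π)))·exp(−(7.7−6.84)²/(2·0.51²)) = 0.782240·exp(-1.42176) = 0.188746
  f_C = (1/(1.25·√(2π)))·exp(−(7.7−8.09)²/(2·1.25²)) = 0.319154·exp(-0.04867) = 0.303992
Multiply by the mixture weights:
  w_A·f_A = 0.22 × 8.32981e-07 = 1.83256e-07
  w_B·f_B = 0.23 × 0.188746 = 0.0434115
  w_C·f_C = 0.55 × 0.303992 = 0.167196
Normaliser: 1.83256e-07 + 0.0434115 + 0.167196 = 0.210607
So the posterior for Cluster C is 0.167196 / 0.210607 ≈ 0.794.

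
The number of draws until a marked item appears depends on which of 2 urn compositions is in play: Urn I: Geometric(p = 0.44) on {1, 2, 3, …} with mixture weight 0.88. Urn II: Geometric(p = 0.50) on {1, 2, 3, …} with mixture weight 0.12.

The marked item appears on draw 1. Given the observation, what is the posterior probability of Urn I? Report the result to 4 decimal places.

0.8658

Posterior ∝ prior × likelihood, so P(k | x) ∝ π_k f_k(x); normalise over all components.
Evaluate each component's likelihood at the observed value:
  f_I = 0.44·(1−0.44)^0 = 0.44·1 = 0.44
  f_II = 0.50·(1−0.50)^0 = 0.50·1 = 0.5
Prior × likelihood for each component:
  π_I·f_I = 0.88 × 0.44 = 0.3872
  π_II·f_II = 0.12 × 0.5 = 0.06
Denominator: 0.3872 + 0.06 = 0.4472
Responsibility of Urn I: 0.3872 / 0.4472 ≈ 0.8658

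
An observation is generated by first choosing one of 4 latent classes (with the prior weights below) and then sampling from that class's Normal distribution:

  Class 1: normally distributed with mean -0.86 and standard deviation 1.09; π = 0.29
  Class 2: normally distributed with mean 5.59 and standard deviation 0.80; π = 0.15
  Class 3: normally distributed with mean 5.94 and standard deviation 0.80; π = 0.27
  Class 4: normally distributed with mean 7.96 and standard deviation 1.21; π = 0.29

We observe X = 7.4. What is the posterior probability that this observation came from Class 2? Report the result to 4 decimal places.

0.0494

Apply Bayes' rule: the posterior for each component is proportional to its prior times its likelihood at x.
Normal densities:
  f_1 = 1.24059e-13
  f_2 = 0.0385712
  f_3 = 0.0943157
  f_4 = 0.296219
Multiply by the mixture weights:
  P(Z=1)·f_1 = 0.29 × 1.24059e-13 = 3.59771e-14
  P(Z=2)·f_2 = 0.15 × 0.0385712 = 0.00578569
  P(Z=3)·f_3 = 0.27 × 0.0943157 = 0.0254652
  P(Z=4)·f_4 = 0.29 × 0.296219 = 0.0859036
Marginal: 3.59771e-14 + 0.00578569 + 0.0254652 + 0.0859036 = 0.117155
So the posterior for Class 2 is 0.00578569 / 0.117155 ≈ 0.0494.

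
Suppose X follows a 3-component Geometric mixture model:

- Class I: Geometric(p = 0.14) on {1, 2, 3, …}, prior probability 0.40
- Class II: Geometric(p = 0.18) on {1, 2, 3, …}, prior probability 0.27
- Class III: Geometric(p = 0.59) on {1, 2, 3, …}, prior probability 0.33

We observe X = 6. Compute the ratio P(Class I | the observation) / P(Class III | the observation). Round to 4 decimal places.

The posterior odds equal the prior odds times the likelihood ratio: (w_i/w_j)·(f_i(x)/f_j(x)).
Evaluate each component's likelihood at the observed value:
  f_I = 0.14·(1−0.14)^5 = 0.14·0.470427 = 0.0658598
  f_II = 0.18·(1−0.18)^5 = 0.18·0.37074 = 0.0667332
  f_III = 0.59·(1−0.59)^5 = 0.59·0.0115856 = 0.00683552
Posterior odds = (w_I·f_I) / (w_III·f_III) = (0.40·0.0658598) / (0.33·0.00683552) = 0.0263439 / 0.00225572 ≈ 11.6787

11.6787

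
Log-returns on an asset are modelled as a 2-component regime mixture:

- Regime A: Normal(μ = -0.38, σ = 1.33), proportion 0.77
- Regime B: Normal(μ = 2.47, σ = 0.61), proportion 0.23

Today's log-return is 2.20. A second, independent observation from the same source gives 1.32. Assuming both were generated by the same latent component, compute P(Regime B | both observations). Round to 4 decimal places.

0.7639

The responsibility of component k is π_k f_k(x) divided by Σ_j π_j f_j(x).
Since both observations come from the same component, the likelihood for component k is f_k(x₁)·f_k(x₂).
  L_A = [(1/(1.33·√(2π)))·exp(−(2.20−-0.38)²/(2·1.33²)) = 0.299957·exp(-1.88151) = 0.0457014] × [0.132522] = 0.00605643
  L_B = [(1/(0.61·√(2π)))·exp(−(2.20−2.47)²/(2·0.61²)) = 0.654004·exp(-0.09796) = 0.592977] × [0.110613] = 0.0655909
Multiply by the mixture weights:
  π_A·L_A = 0.77 × 0.00605643 = 0.00466345
  π_B·L_B = 0.23 × 0.0655909 = 0.0150859
Normaliser: 0.00466345 + 0.0150859 = 0.0197494
So the posterior for Regime B is 0.0150859 / 0.0197494 ≈ 0.7639.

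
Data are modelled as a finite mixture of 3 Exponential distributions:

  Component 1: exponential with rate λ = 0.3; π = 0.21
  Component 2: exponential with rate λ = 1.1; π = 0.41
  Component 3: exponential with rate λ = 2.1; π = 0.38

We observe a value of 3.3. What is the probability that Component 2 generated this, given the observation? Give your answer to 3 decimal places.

P(component k | x) = P(Z=k)·f_k(x) / marginal(x), where marginal(x) = Σ_j P(Z=j)·f_j(x).
Evaluate each component's likelihood at the observed value:
  p_1 = 0.3·e^(−0.3·3.3) = 0.3·e^(−0.9900) = 0.111473
  p_2 = 1.1·e^(−1.1·3.3) = 1.1·e^(−3.6300) = 0.0291678
  p_3 = 2.1·e^(−2.1·3.3) = 2.1·e^(−6.9300) = 0.0020538
Multiply by the mixture weights:
  P(Z=1)·p_1 = 0.21 × 0.111473 = 0.0234093
  P(Z=2)·p_2 = 0.41 × 0.0291678 = 0.0119588
  P(Z=3)·p_3 = 0.38 × 0.0020538 = 0.000780445
Normaliser: 0.0234093 + 0.0119588 + 0.000780445 = 0.0361486
P(Component 2 | x) ≈ 0.331

0.331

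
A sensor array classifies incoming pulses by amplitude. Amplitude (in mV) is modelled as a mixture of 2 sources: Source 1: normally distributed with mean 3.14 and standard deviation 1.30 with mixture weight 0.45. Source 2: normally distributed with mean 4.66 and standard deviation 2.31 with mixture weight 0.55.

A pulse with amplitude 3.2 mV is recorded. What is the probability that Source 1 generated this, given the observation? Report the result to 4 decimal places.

0.6394

Apply Bayes' rule: the posterior for each component is proportional to its prior times its likelihood at x.
Normal densities:
  f_1 = 0.306552
  f_2 = 0.141434
Multiply by the mixture weights:
  P(Z=1)·f_1 = 0.45 × 0.306552 = 0.137948
  P(Z=2)·f_2 = 0.55 × 0.141434 = 0.0777889
Marginal: 0.137948 + 0.0777889 = 0.215737
So the posterior for Source 1 is 0.137948 / 0.215737 ≈ 0.6394.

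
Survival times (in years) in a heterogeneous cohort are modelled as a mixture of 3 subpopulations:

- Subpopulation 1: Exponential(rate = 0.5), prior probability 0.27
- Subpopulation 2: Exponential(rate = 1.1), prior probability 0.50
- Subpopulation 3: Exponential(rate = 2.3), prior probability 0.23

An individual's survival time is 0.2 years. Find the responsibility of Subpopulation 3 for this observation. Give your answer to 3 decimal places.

0.372

Posterior ∝ prior × likelihood, so P(k | x) ∝ π_k f_k(x); normalise over all components.
Exponential densities:
  f_1 = 0.5·e^(−0.5·0.2) = 0.5·e^(−0.1000) = 0.452419
  f_2 = 1.1·e^(−1.1·0.2) = 1.1·e^(−0.2200) = 0.882771
  f_3 = 2.3·e^(−2.3·0.2) = 2.3·e^(−0.4600) = 1.45195
Weight by the priors:
  π_1·f_1 = 0.27 × 0.452419 = 0.122153
  π_2·f_2 = 0.50 × 0.882771 = 0.441385
  π_3·f_3 = 0.23 × 1.45195 = 0.333949
Marginal: 0.122153 + 0.441385 + 0.333949 = 0.897487
Responsibility of Subpopulation 3: 0.333949 / 0.897487 ≈ 0.372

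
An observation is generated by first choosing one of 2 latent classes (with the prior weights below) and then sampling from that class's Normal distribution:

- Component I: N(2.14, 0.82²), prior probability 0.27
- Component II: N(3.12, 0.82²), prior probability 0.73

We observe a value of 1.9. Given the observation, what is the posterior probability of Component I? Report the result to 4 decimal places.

0.5173

P(component k | x) = π_k·f_k(x) / marginal(x), where marginal(x) = Σ_j π_j·f_j(x).
Evaluate each component's likelihood at the observed value:
  f_I = (1/(0.82·√(2π)))·exp(−(1.9−2.14)²/(2·0.82²)) = 0.486515·exp(-0.04283) = 0.466117
  f_II = (1/(0.82·√(2π)))·exp(−(1.9−3.12)²/(2·0.82²)) = 0.486515·exp(-1.10678) = 0.160852
Prior × likelihood for each component:
  π_I·f_I = 0.27 × 0.466117 = 0.125852
  π_II·f_II = 0.73 × 0.160852 = 0.117422
Sum: 0.125852 + 0.117422 = 0.243274
P(Component I | data) ≈ 0.5173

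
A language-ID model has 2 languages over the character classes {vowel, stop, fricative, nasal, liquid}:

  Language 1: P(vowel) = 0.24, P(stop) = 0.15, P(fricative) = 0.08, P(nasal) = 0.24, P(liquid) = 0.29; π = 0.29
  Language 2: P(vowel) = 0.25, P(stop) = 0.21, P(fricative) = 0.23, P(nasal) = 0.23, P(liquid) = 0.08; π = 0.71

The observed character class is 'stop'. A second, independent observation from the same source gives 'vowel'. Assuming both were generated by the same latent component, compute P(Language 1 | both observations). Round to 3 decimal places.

0.219

P(component k | x) = w_k·f_k(x) / marginal(x), where marginal(x) = Σ_j w_j·f_j(x).
Since both observations come from the same component, the likelihood for component k is f_k(x₁)·f_k(x₂).
  L_1 = [P(stop | comp) = 0.15] × [0.24] = 0.036
  L_2 = [P(stop | comp) = 0.21] × [0.25] = 0.0525
Prior × likelihood for each component:
  w_1·L_1 = 0.29 × 0.036 = 0.01044
  w_2·L_2 = 0.71 × 0.0525 = 0.037275
Denominator: 0.01044 + 0.037275 = 0.047715
So the posterior for Language 1 is 0.01044 / 0.047715 ≈ 0.219.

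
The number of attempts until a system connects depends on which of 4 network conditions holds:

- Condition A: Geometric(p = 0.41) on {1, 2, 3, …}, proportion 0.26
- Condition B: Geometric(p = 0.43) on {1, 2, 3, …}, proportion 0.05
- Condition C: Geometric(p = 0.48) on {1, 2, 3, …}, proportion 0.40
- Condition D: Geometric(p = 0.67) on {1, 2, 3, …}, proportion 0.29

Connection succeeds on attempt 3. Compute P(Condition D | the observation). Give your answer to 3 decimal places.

0.181

Apply Bayes' rule: the posterior for each component is proportional to its prior times its likelihood at x.
Geometric probabilities:
  f_A = 0.41·(1−0.41)^2 = 0.41·0.3481 = 0.142721
  f_B = 0.43·(1−0.43)^2 = 0.43·0.3249 = 0.139707
  f_C = 0.48·(1−0.48)^2 = 0.48·0.2704 = 0.129792
  f_D = 0.67·(1−0.67)^2 = 0.67·0.1089 = 0.072963
Multiply by the mixture weights:
  π_A·f_A = 0.26 × 0.142721 = 0.0371075
  π_B·f_B = 0.05 × 0.139707 = 0.00698535
  π_C·f_C = 0.40 × 0.129792 = 0.0519168
  π_D·f_D = 0.29 × 0.072963 = 0.0211593
Denominator: 0.0371075 + 0.00698535 + 0.0519168 + 0.0211593 = 0.117169
So the posterior for Condition D is 0.0211593 / 0.117169 ≈ 0.181.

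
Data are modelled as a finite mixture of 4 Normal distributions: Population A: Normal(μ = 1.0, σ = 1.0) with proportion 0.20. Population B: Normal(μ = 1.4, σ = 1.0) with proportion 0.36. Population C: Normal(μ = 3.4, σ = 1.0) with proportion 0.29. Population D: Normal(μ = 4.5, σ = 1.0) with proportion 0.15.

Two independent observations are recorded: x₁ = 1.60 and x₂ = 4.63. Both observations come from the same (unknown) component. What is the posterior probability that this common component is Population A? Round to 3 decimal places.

By Bayes' theorem, P(k | x) = P(Z=k) f_k(x) / Σ_j P(Z=j) f_j(x).
Since both observations come from the same component, the likelihood for component k is f_k(x₁)·f_k(x₂).
  f_A = [0.333225] × [0.000549013] = 0.000182945
  f_B = [0.391043] × [0.00216488] = 0.000846562
  f_C = [0.0789502] × [0.187235] = 0.0147823
  f_D = [0.00595253] × [0.395585] = 0.00235474
Multiply by the mixture weights:
  P(Z=A)·f_A = 0.20 × 0.000182945 = 3.65889e-05
  P(Z=B)·f_B = 0.36 × 0.000846562 = 0.000304762
  P(Z=C)·f_C = 0.29 × 0.0147823 = 0.00428686
  P(Z=D)·f_D = 0.15 × 0.00235474 = 0.00035321
Marginal: 3.65889e-05 + 0.000304762 + 0.00428686 + 0.00035321 = 0.00498142
So the posterior for Population A is 3.65889e-05 / 0.00498142 ≈ 0.007.

0.007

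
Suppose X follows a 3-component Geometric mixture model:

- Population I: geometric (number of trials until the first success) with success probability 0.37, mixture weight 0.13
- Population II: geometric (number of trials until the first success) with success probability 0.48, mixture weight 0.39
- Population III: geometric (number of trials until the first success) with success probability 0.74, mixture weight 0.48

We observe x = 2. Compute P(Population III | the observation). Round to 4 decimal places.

The responsibility of component k is w_k f_k(x) divided by Σ_j w_j f_j(x).
Geometric probabilities:
  L_I = 0.2331
  L_II = 0.2496
  L_III = 0.1924
Prior × likelihood for each component:
  w_I·L_I = 0.13 × 0.2331 = 0.030303
  w_II·L_II = 0.39 × 0.2496 = 0.097344
  w_III·L_III = 0.48 × 0.1924 = 0.092352
Evidence: 0.030303 + 0.097344 + 0.092352 = 0.219999
So the posterior for Population III is 0.092352 / 0.219999 ≈ 0.4198.

0.4198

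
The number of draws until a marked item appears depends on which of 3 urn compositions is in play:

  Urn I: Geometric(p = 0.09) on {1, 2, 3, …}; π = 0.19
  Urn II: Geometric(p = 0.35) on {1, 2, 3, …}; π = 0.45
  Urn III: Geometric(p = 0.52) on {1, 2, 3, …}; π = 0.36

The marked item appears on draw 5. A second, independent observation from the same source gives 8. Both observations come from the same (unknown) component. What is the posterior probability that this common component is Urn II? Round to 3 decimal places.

The responsibility of component k is π_k f_k(x) divided by Σ_j π_j f_j(x).
Since both observations come from the same component, the likelihood for component k is f_k(x₁)·f_k(x₂).
  L_I = [0.09·(1−0.09)^4 = 0.09·0.68575 = 0.0617175] × [0.0465085] = 0.00287039
  L_II = [0.35·(1−0.35)^4 = 0.35·0.178506 = 0.0624772] × [0.0171578] = 0.00107197
  L_III = [0.52·(1−0.52)^4 = 0.52·0.0530842 = 0.0276038] × [0.00305276] = 8.42675e-05
Multiply by the mixture weights:
  π_I·L_I = 0.19 × 0.00287039 = 0.000545373
  π_II·L_II = 0.45 × 0.00107197 = 0.000482387
  π_III·L_III = 0.36 × 8.42675e-05 = 3.03363e-05
Normaliser: 0.000545373 + 0.000482387 + 3.03363e-05 = 0.0010581
So the posterior for Urn II is 0.000482387 / 0.0010581 ≈ 0.456.

0.456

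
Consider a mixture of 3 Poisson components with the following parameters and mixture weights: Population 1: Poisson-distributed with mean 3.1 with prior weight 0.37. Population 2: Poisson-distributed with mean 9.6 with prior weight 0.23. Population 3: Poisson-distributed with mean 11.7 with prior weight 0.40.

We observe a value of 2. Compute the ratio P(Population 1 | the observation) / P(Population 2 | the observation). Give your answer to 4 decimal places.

Only the two components matter; the odds are (P(Z=i) f_i(x)) / (P(Z=j) f_j(x)).
Evaluate each component's likelihood at the observed value:
  L_1 = 0.216461
  L_2 = 0.00312094
  L_3 = 0.00056767
Odds = (0.37/0.23) × (0.216461/0.00312094) = 1.6087 × 69.3578 ≈ 111.5755

111.5755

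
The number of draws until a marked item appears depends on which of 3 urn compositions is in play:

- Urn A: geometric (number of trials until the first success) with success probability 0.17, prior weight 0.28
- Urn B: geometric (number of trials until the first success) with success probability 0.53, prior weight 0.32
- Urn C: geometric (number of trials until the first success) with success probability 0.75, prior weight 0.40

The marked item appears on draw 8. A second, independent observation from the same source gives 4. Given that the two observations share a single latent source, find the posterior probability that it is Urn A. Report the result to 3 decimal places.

The responsibility of component k is w_k f_k(x) divided by Σ_j w_j f_j(x).
Since both observations come from the same component, the likelihood for component k is f_k(x₁)·f_k(x₂).
  f_A = [0.0461313] × [0.0972038] = 0.00448414
  f_B = [0.0026851] × [0.0550262] = 0.000147751
  f_C = [4.57764e-05] × [0.0117188] = 5.36442e-07
Weight by the priors:
  w_A·f_A = 0.28 × 0.00448414 = 0.00125556
  w_B·f_B = 0.32 × 0.000147751 = 4.72803e-05
  w_C·f_C = 0.40 × 5.36442e-07 = 2.14577e-07
Sum: 0.00125556 + 4.72803e-05 + 2.14577e-07 = 0.00130305
Responsibility of Urn A: 0.00125556 / 0.00130305 ≈ 0.964

0.964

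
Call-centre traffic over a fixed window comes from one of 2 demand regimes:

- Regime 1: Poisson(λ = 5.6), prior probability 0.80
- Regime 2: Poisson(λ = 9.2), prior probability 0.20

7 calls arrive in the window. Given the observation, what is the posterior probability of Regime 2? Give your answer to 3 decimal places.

0.181

The responsibility of component k is π_k f_k(x) divided by Σ_j π_j f_j(x).
Evaluate each component's likelihood at the observed value:
  f_1 = 0.126717
  f_2 = 0.111834
Weight by the priors:
  π_1·f_1 = 0.80 × 0.126717 = 0.101374
  π_2·f_2 = 0.20 × 0.111834 = 0.0223669
Sum: 0.101374 + 0.0223669 = 0.123741
So the posterior for Regime 2 is 0.0223669 / 0.123741 ≈ 0.181.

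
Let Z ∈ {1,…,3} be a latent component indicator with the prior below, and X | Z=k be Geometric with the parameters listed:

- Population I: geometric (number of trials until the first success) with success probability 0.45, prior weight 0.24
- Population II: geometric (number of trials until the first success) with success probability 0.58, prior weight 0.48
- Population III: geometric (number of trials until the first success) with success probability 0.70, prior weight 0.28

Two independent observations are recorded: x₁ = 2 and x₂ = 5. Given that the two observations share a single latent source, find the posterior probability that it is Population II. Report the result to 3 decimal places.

0.432

By Bayes' theorem, P(k | x) = P(Z=k) f_k(x) / Σ_j P(Z=j) f_j(x).
Since both observations come from the same component, the likelihood for component k is f_k(x₁)·f_k(x₂).
  p_I = [0.45·(1−0.45)^1 = 0.45·0.55 = 0.2475] × [0.0411778] = 0.0101915
  p_II = [0.58·(1−0.58)^1 = 0.58·0.42 = 0.2436] × [0.0180478] = 0.00439645
  p_III = [0.70·(1−0.70)^1 = 0.70·0.3 = 0.21] × [0.00567] = 0.0011907
Weight by the priors:
  P(Z=I)·p_I = 0.24 × 0.0101915 = 0.00244596
  P(Z=II)·p_II = 0.48 × 0.00439645 = 0.0021103
  P(Z=III)·p_III = 0.28 × 0.0011907 = 0.000333396
Marginal: 0.00244596 + 0.0021103 + 0.000333396 = 0.00488966
P(Population II | x₁, x₂) ≈ 0.432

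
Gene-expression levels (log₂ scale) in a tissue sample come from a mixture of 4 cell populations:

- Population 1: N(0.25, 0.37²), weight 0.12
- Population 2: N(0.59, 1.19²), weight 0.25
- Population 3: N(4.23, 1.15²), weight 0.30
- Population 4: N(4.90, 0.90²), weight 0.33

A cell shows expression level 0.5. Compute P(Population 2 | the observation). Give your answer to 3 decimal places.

0.447

By Bayes' theorem, P(k | x) = P(Z=k) f_k(x) / Σ_j P(Z=j) f_j(x).
Normal densities:
  L_1 = (1/(0.37·√(2π)))·exp(−(0.5−0.25)²/(2·0.37²)) = 1.078222·exp(-0.22827) = 0.858168
  L_2 = (1/(1.19·√(2π)))·exp(−(0.5−0.59)²/(2·1.19²)) = 0.335246·exp(-0.00286) = 0.334288
  L_3 = (1/(1.15·√(2π)))·exp(−(0.5−4.23)²/(2·1.15²)) = 0.346906·exp(-5.26008) = 0.00180215
  L_4 = (1/(0.90·√(2π)))·exp(−(0.5−4.90)²/(2·0.90²)) = 0.443269·exp(-11.95062) = 2.86141e-06
Weight by the priors:
  P(Z=1)·L_1 = 0.12 × 0.858168 = 0.10298
  P(Z=2)·L_2 = 0.25 × 0.334288 = 0.083572
  P(Z=3)·L_3 = 0.30 × 0.00180215 = 0.000540644
  P(Z=4)·L_4 = 0.33 × 2.86141e-06 = 9.44266e-07
Evidence: 0.10298 + 0.083572 + 0.000540644 + 9.44266e-07 = 0.187094
Responsibility of Population 2: 0.083572 / 0.187094 ≈ 0.447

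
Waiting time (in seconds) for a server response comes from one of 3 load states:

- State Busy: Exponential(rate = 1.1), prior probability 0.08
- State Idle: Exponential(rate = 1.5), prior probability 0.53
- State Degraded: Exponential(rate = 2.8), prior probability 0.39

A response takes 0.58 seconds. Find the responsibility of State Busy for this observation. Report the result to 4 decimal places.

0.0782

By Bayes' theorem, P(k | x) = π_k f_k(x) / Σ_j π_j f_j(x).
Evaluate each component's likelihood at the observed value:
  p_Busy = 0.581183
  p_Idle = 0.628427
  p_Degraded = 0.551904
Multiply by the mixture weights:
  π_Busy·p_Busy = 0.08 × 0.581183 = 0.0464946
  π_Idle·p_Idle = 0.53 × 0.628427 = 0.333066
  π_Degraded·p_Degraded = 0.39 × 0.551904 = 0.215243
Sum: 0.0464946 + 0.333066 + 0.215243 = 0.594804
P(State Busy | x) = 0.0464946 / 0.594804 ≈ 0.0782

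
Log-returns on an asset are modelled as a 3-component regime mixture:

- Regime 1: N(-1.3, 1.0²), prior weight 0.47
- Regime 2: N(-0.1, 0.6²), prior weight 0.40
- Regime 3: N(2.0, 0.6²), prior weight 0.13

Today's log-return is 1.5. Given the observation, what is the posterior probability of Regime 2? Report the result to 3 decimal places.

0.105

P(component k | x) = π_k·f_k(x) / marginal(x), where marginal(x) = Σ_j π_j·f_j(x).
Normal densities:
  f_1 = (1/(1.0·√(2π)))·exp(−(1.5−-1.3)²/(2·1.0²)) = 0.398942·exp(-3.92000) = 0.00791545
  f_2 = (1/(0.6·√(2π)))·exp(−(1.5−-0.1)²/(2·0.6²)) = 0.664904·exp(-3.55556) = 0.0189933
  f_3 = (1/(0.6·√(2π)))·exp(−(1.5−2.0)²/(2·0.6²)) = 0.664904·exp(-0.34722) = 0.469853
Prior × likelihood for each component:
  π_1·f_1 = 0.47 × 0.00791545 = 0.00372026
  π_2·f_2 = 0.40 × 0.0189933 = 0.00759732
  π_3·f_3 = 0.13 × 0.469853 = 0.0610809
Evidence: 0.00372026 + 0.00759732 + 0.0610809 = 0.0723985
Responsibility of Regime 2: 0.00759732 / 0.0723985 ≈ 0.105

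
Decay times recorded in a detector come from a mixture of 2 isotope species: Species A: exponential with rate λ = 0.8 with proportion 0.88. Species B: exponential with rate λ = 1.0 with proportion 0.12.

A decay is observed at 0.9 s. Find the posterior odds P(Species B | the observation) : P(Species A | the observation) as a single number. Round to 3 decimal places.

The posterior odds equal the prior odds times the likelihood ratio: (π_i/π_j)·(f_i(x)/f_j(x)).
Component likelihoods at x = 0.9 s:
  p_A = 0.8·e^(−0.8·0.9) = 0.8·e^(−0.7200) = 0.389402
  p_B = 1.0·e^(−1.0·0.9) = 1.0·e^(−0.9000) = 0.40657
Odds = (0.12/0.88) × (0.40657/0.389402) = 0.136364 × 1.04409 ≈ 0.142

0.142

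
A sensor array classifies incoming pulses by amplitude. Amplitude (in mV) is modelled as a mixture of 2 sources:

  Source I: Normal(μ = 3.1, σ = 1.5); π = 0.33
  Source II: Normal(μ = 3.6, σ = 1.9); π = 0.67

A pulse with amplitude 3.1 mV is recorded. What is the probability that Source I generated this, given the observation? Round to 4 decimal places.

Apply Bayes' rule: the posterior for each component is proportional to its prior times its likelihood at x.
Component likelihoods at x = 3.1 mV:
  p_I = 0.265962
  p_II = 0.202824
Weight by the priors:
  w_I·p_I = 0.33 × 0.265962 = 0.0877673
  w_II·p_II = 0.67 × 0.202824 = 0.135892
Evidence: 0.0877673 + 0.135892 = 0.223659
P(Source I | the observation) = 0.0877673 / 0.223659 ≈ 0.3924

0.3924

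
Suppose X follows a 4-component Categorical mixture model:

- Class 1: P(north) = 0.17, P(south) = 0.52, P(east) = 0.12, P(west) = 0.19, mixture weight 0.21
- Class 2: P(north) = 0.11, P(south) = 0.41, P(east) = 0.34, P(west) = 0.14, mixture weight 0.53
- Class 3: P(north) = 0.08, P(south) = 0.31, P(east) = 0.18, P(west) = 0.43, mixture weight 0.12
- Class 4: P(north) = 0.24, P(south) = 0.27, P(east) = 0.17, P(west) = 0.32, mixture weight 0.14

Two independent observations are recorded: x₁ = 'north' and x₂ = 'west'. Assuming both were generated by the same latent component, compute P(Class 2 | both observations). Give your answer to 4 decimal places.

The responsibility of component k is π_k f_k(x) divided by Σ_j π_j f_j(x).
Since both observations come from the same component, the likelihood for component k is f_k(x₁)·f_k(x₂).
  p_1 = [0.17] × [0.19] = 0.0323
  p_2 = [0.11] × [0.14] = 0.0154
  p_3 = [0.08] × [0.43] = 0.0344
  p_4 = [0.24] × [0.32] = 0.0768
Multiply by the mixture weights:
  π_1·p_1 = 0.21 × 0.0323 = 0.006783
  π_2·p_2 = 0.53 × 0.0154 = 0.008162
  π_3·p_3 = 0.12 × 0.0344 = 0.004128
  π_4·p_4 = 0.14 × 0.0768 = 0.010752
Sum: 0.006783 + 0.008162 + 0.004128 + 0.010752 = 0.029825
P(Class 2 | x) ≈ 0.2737

0.2737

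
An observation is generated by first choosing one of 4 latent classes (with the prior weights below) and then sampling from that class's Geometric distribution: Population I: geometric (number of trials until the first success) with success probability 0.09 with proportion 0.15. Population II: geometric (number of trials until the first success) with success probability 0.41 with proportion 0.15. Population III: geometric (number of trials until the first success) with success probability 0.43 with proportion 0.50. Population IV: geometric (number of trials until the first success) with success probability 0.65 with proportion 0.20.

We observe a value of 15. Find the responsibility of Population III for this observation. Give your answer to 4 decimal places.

Posterior ∝ prior × likelihood, so P(k | x) ∝ P(Z=k) f_k(x); normalise over all components.
Component likelihoods at x = 15:
  f_I = 0.0240338
  f_II = 0.000253929
  f_III = 0.00016433
  f_IV = 2.6907e-07
Weight by the priors:
  P(Z=I)·f_I = 0.15 × 0.0240338 = 0.00360507
  P(Z=II)·f_II = 0.15 × 0.000253929 = 3.80893e-05
  P(Z=III)·f_III = 0.50 × 0.00016433 = 8.21649e-05
  P(Z=IV)·f_IV = 0.20 × 2.6907e-07 = 5.38141e-08
Normaliser: 0.00360507 + 3.80893e-05 + 8.21649e-05 + 5.38141e-08 = 0.00372537
P(Population III | 15) ≈ 0.0221

0.0221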